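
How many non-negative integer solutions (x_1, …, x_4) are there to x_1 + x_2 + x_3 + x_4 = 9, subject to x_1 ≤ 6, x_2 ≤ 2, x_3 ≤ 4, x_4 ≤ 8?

94

Ignoring the caps, the number of non-negative solutions to x_1+…+x_4 = 9 is C(12,3) = 220.
Subtract solutions that violate a single cap (substitute x_i' = x_i − (cap_i+1)): x_1 ≥ 7 gives C(5,3) = 10; x_2 ≥ 3 gives C(9,3) = 84; x_3 ≥ 5 gives C(7,3) = 35; x_4 ≥ 9 gives C(3,3) = 1. Together 130.
Add back pairs where two caps are both exceeded: 0 + 0 + 0 + 4 + 0 + 0 = 4.
By inclusion–exclusion the count is 220 − 130 + 4 = 94.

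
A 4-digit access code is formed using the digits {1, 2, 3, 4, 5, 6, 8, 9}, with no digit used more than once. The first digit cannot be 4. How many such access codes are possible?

1470

The first digit has 8−1 = 7 choices (anything except 4).
The remaining 3 digits are filled from the other 7 symbols without repetition: 7 × 6 × 5 = 210.
Total: 7 × 210 = 1470.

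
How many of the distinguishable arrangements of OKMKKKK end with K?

With the last slot taken by K, it remains to arrange the other 6 letters (OMKKKK).
Those 6 letters have K appearing 4 times, giving (6)!/(4!) = 30.

30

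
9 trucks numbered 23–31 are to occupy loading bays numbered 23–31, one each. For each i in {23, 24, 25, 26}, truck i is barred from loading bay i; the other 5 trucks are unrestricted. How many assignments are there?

Let Aᵢ (for 23 ≤ i ≤ 26) be the placements that put truck i in its forbidden loading bay. Any j of these fix j positions, leaving (9−j)! ways to fill the rest, and there are C(4,j) ways to pick which j.
By inclusion–exclusion, the number of valid placements is Σ_{j=0}^{4} (−1)^j C(4,j)·(9−j)!.
Computing: 362880 − 161280 + 30240 − 2880 + 120 = 229080.

229080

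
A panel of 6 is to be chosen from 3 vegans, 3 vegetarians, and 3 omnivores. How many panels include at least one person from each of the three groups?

Total 6-person selections from all 9: C(9,6) = 84.
Selections missing a whole group: no vegans → C(6,6) = 1; no vegetarians → C(6,6) = 1; no omnivores → C(6,6) = 1.
Add back selections omitting two groups (i.e. drawn from a single group): C(3,6) + C(3,6) + C(3,6) = 0.
By inclusion–exclusion: 84 − 3 + 0 = 81.

81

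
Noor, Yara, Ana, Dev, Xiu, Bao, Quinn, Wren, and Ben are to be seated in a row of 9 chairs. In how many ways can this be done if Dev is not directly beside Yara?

282240

Of the 9! = 362880 arrangements, those with Dev and Yara adjacent number 2 × 8! = 80640 (treat the pair as a block with 2 internal orders).
Complementary counting: 362880 − 80640 = 282240.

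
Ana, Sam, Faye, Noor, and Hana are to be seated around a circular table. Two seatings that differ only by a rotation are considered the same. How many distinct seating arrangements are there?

24

Seat Ana anywhere (absorbing the rotational symmetry), then permute the other 4: (4)! = 24.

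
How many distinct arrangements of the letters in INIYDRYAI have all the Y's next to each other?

6720

Treat the 2 copies of Y as a single block. The multiset to arrange is then {YY, A, D, I, I, I, N, R}, 8 items in all.
That gives (8)!/(3!) = 6720 arrangements.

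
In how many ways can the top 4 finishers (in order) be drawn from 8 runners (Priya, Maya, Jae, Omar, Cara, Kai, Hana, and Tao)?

This is an ordered selection of 4 from 8: P(8,4).
That gives 8 × 7 × 6 × 5 = 1680.

1680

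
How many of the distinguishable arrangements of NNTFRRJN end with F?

420

Fix F in the last position and arrange the remaining 7 letters.
Those 7 letters have N appearing 3 times and R appearing twice, giving (7)!/(3!·2!) = 420.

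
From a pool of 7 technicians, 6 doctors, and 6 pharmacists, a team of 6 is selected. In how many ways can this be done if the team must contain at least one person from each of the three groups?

22785

Total 6-person selections from all 19: C(19,6) = 27132.
Subtract selections that omit an entire group: no technicians → C(12,6) = 924; no doctors → C(13,6) = 1716; no pharmacists → C(13,6) = 1716.
Add back selections omitting two groups (i.e. drawn from a single group): C(7,6) + C(6,6) + C(6,6) = 9.
By inclusion–exclusion: 27132 − 4356 + 9 = 22785.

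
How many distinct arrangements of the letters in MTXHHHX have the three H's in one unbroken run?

Treat the 3 copies of H as a single block. The multiset to arrange is then {HHH, M, T, X, X}, 5 items in all.
That gives (5)!/(2!) = 60 arrangements.

60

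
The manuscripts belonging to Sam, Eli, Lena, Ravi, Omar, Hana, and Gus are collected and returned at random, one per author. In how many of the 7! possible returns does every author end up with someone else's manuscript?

Count assignments avoiding every fixed point. For any j of the 7 authors fixed to their own manuscript, the other 7−j can be arranged in (7−j)! ways.
By inclusion–exclusion this is Σ_{j=0}^{7} (−1)^j C(7,j)·(7−j)!.
Computing: 5040 − 5040 + 2520 − 840 + 210 − 42 + 7 − 1 = 1854.

1854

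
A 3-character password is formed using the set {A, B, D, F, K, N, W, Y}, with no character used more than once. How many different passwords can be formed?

336

With no repetition, fill the 3 characters in order: 8 choices, then 7, down to 6.
8 × 7 × 6 = 336.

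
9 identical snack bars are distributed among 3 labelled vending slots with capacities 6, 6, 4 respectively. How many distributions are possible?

28

Ignoring the caps, the number of non-negative solutions to x_1+…+x_3 = 9 is C(11,2) = 55.
Subtract solutions that violate a single cap (substitute x_i' = x_i − (cap_i+1)): x_1 ≥ 7 gives C(4,2) = 6; x_2 ≥ 7 gives C(4,2) = 6; x_3 ≥ 5 gives C(6,2) = 15. Together 27.
No two caps can be exceeded simultaneously, so the pair terms are all 0.
By inclusion–exclusion the count is 55 − 27 + 0 = 28.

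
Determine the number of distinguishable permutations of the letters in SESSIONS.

1680

Letter multiplicities in SESSIONS: E×1, I×1, N×1, O×1, S×4.
So there are 8! / (4!) = 1680 distinguishable arrangements.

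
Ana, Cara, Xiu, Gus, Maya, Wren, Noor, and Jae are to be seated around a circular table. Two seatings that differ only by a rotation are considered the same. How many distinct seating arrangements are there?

5040

Fix one person's seat to break rotational symmetry; the remaining 7 people can be arranged in (7)! = 5040 ways.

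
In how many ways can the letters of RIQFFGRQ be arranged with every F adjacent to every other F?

Treat the 2 copies of F as a single block. The multiset to arrange is then {FF, G, I, Q, Q, R, R}, 7 items in all.
That gives (7)!/(2!·2!) = 1260 arrangements.

1260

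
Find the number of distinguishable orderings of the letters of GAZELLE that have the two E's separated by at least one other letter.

There are 7!/(2!·2!) = 1260 arrangements of GAZELLE in total.
Arrangements with the E's together: treat EE as one letter, giving (6)!/(2!) = 360.
Subtracting, 1260 − 360 = 900 arrangements keep the E's apart.

900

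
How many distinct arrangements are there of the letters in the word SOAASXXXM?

15120

The 9 letters of SOAASXXXM have repeats: A appearing twice, S appearing twice, and X appearing 3 times.
The number of distinct arrangements is 9!/(3!·2!·2!) = 362880/24 = 15120.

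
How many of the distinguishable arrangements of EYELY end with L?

Fix L in the last position and arrange the remaining 4 letters.
Those 4 letters have E appearing twice and Y appearing twice, giving (4)!/(2!·2!) = 6.

6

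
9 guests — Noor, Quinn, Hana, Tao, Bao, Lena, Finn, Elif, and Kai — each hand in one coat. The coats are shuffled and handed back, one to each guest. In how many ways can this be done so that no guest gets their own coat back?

This is the derangement count D_9: permutations of 9 items with no fixed point.
By inclusion–exclusion this is Σ_{j=0}^{9} (−1)^j C(9,j)·(9−j)!.
Computing: 362880 − 362880 + 181440 − 60480 + 15120 − 3024 + 504 − 72 + 9 − 1 = 133496.

133496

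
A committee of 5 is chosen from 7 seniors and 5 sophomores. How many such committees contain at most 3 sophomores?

756

Split by how many sophomores are chosen (0 through 3).
Sum: C(5,0)·C(7,5) + C(5,1)·C(7,4) + C(5,2)·C(7,3) + C(5,3)·C(7,2) = 21 + 175 + 350 + 210 = 756.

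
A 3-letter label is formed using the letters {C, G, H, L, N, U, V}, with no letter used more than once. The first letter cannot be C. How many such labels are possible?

180

The first letter has 7−1 = 6 choices (anything except C).
The remaining 2 letters are filled from the other 6 symbols without repetition: 6 × 5 = 30.
Total: 6 × 30 = 180.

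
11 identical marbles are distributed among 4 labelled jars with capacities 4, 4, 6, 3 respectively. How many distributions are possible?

66

Without the upper bounds there are C(14,3) = 364 ways to split 11 among 4 jars.
Subtract solutions that violate a single cap (substitute x_i' = x_i − (cap_i+1)): x_1 ≥ 5 gives C(9,3) = 84; x_2 ≥ 5 gives C(9,3) = 84; x_3 ≥ 7 gives C(7,3) = 35; x_4 ≥ 4 gives C(10,3) = 120. Together 323.
Add back pairs where two caps are both exceeded: 4 + 0 + 10 + 0 + 10 + 1 = 25.
By inclusion–exclusion the count is 364 − 323 + 25 = 66.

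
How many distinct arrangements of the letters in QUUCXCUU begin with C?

Fix C in the first position and arrange the remaining 7 letters.
Those 7 letters have U appearing 4 times, giving (7)!/(4!) = 210.

210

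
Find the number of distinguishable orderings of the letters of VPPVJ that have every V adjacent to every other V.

12

Treat the 2 copies of V as a single block. The multiset to arrange is then {VV, J, P, P}, 4 items in all.
That gives (4)!/(2!) = 12 arrangements.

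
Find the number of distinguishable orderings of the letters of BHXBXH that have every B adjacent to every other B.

30

Treat the 2 copies of B as a single block. The multiset to arrange is then {BB, H, H, X, X}, 5 items in all.
That gives (5)!/(2!·2!) = 30 arrangements.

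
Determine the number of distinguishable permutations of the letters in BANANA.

60

Letter multiplicities in BANANA: A×3, B×1, N×2.
Dividing 6! = 720 by 3!·2! = 12 for the repeated letters gives 60.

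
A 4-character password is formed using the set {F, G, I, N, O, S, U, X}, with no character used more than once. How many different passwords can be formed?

Choose and order 4 of the 8 symbols: the first character has 8 options, the next 7, then 6, 5.
8 × 7 × 6 × 5 = 1680.

1680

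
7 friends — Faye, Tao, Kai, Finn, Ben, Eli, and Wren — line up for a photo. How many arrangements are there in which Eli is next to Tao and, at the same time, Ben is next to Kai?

Treat {Eli,Tao} as one block (2 orders) and {Ben,Kai} as another (2 orders).
That leaves 5 units to arrange: 2 × 2 × 5! = 4 × 120 = 480.

480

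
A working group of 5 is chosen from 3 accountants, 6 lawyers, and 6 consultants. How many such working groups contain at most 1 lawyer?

882

Split by how many lawyers are chosen (0 through 1).
Sum: C(6,0)·C(9,5) + C(6,1)·C(9,4) = 126 + 756 = 882.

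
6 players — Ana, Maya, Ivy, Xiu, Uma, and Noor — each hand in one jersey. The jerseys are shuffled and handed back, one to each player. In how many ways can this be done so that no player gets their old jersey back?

Let Aᵢ be the assignments in which player i gets their old jersey. We want the size of the complement of A₁∪…∪A_6.
By inclusion–exclusion this is Σ_{j=0}^{6} (−1)^j C(6,j)·(6−j)!.
Computing: 720 − 720 + 360 − 120 + 30 − 6 + 1 = 265.

265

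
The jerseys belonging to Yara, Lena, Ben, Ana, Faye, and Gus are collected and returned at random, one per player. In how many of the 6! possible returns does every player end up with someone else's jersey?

265

This is the derangement count D_6: permutations of 6 items with no fixed point.
By inclusion–exclusion this is Σ_{j=0}^{6} (−1)^j C(6,j)·(6−j)!.
Computing: 720 − 720 + 360 − 120 + 30 − 6 + 1 = 265.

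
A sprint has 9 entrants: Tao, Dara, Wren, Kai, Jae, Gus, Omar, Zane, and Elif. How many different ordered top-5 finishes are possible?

This is an ordered selection of 5 from 9: P(9,5).
That gives 9 × 8 × 7 × 6 × 5 = 15120.

15120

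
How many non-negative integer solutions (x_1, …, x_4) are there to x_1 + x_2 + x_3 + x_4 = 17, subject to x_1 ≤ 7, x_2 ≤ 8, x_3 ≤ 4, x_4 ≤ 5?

By stars and bars, unrestricted non-negative solutions to x_1+…+x_4 = 17 number C(17+3,3) = 1140.
Subtract solutions that violate a single cap (substitute x_i' = x_i − (cap_i+1)): x_1 ≥ 8 gives C(12,3) = 220; x_2 ≥ 9 gives C(11,3) = 165; x_3 ≥ 5 gives C(15,3) = 455; x_4 ≥ 6 gives C(14,3) = 364. Together 1204.
Add back pairs where two caps are both exceeded: 1 + 35 + 20 + 20 + 10 + 84 = 170.
By inclusion–exclusion the count is 1140 − 1204 + 170 = 106.

106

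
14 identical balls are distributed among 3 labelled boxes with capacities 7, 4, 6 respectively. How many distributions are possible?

Ignoring the caps, the number of non-negative solutions to x_1+…+x_3 = 14 is C(16,2) = 120.
Subtract solutions that violate a single cap (substitute x_i' = x_i − (cap_i+1)): x_1 ≥ 8 gives C(8,2) = 28; x_2 ≥ 5 gives C(11,2) = 55; x_3 ≥ 7 gives C(9,2) = 36. Together 119.
Add back pairs where two caps are both exceeded: 3 + 0 + 6 = 9.
By inclusion–exclusion the count is 120 − 119 + 9 = 10.

10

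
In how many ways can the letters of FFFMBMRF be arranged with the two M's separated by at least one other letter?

630

There are 8!/(4!·2!) = 840 arrangements of FFFMBMRF in total.
Arrangements with the M's together: treat MM as one letter, giving (7)!/(4!) = 210.
Hence 840 − 210 = 630.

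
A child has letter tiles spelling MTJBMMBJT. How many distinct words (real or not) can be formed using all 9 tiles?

The 9 letters of MTJBMMBJT have repeats: B appearing twice, J appearing twice, M appearing 3 times, and T appearing twice.
So there are 9! / (3!·2!·2!·2!) = 7560 distinguishable arrangements.

7560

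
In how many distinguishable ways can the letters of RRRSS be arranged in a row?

10

The 5 letters of RRRSS have repeats: R appearing 3 times and S appearing twice.
So there are 5! / (3!·2!) = 10 distinguishable arrangements.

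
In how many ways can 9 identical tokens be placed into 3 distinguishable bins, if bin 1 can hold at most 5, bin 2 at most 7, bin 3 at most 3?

Without the upper bounds there are C(11,2) = 55 ways to split 9 among 3 bins.
Subtract solutions that violate a single cap (substitute x_i' = x_i − (cap_i+1)): x_1 ≥ 6 gives C(5,2) = 10; x_2 ≥ 8 gives C(3,2) = 3; x_3 ≥ 4 gives C(7,2) = 21. Together 34.
No two caps can be exceeded simultaneously, so the pair terms are all 0.
By inclusion–exclusion the count is 55 − 34 + 0 = 21.

21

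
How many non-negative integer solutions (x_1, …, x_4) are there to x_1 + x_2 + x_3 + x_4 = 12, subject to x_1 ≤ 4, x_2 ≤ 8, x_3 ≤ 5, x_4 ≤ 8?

By stars and bars, unrestricted non-negative solutions to x_1+…+x_4 = 12 number C(12+3,3) = 455.
Subtract solutions that violate a single cap (substitute x_i' = x_i − (cap_i+1)): x_1 ≥ 5 gives C(10,3) = 120; x_2 ≥ 9 gives C(6,3) = 20; x_3 ≥ 6 gives C(9,3) = 84; x_4 ≥ 9 gives C(6,3) = 20. Together 244.
Add back pairs where two caps are both exceeded: 0 + 4 + 0 + 0 + 0 + 0 = 4.
By inclusion–exclusion the count is 455 − 244 + 4 = 215.

215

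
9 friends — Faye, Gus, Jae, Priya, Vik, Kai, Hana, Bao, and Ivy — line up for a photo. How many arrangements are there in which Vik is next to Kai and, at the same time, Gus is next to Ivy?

Treat {Vik,Kai} as one block (2 orders) and {Gus,Ivy} as another (2 orders).
That leaves 7 units to arrange: 2 × 2 × 7! = 4 × 5040 = 20160.

20160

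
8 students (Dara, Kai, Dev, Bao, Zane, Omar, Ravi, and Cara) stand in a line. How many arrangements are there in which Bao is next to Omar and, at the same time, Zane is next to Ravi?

2880

Treat {Bao,Omar} as one block (2 orders) and {Zane,Ravi} as another (2 orders).
That leaves 6 units to arrange: 2 × 2 × 6! = 4 × 720 = 2880.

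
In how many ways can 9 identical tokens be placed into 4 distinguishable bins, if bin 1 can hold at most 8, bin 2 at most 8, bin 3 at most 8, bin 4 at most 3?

161

Without the upper bounds there are C(12,3) = 220 ways to split 9 among 4 bins.
Subtract solutions that violate a single cap (substitute x_i' = x_i − (cap_i+1)): x_1 ≥ 9 gives C(3,3) = 1; x_2 ≥ 9 gives C(3,3) = 1; x_3 ≥ 9 gives C(3,3) = 1; x_4 ≥ 4 gives C(8,3) = 56. Together 59.
No two caps can be exceeded simultaneously, so the pair terms are all 0.
By inclusion–exclusion the count is 220 − 59 + 0 = 161.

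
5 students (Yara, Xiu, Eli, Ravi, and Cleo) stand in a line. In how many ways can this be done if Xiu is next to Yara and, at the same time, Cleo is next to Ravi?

Treat {Xiu,Yara} as one block (2 orders) and {Cleo,Ravi} as another (2 orders).
That leaves 3 units to arrange: 2 × 2 × 3! = 4 × 6 = 24.

24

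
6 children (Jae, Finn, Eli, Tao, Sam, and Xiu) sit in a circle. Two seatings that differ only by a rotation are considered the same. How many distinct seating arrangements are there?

Around a circle, 6 distinct people have 6!/6 = (5)! = 120 rotationally distinct seatings.

120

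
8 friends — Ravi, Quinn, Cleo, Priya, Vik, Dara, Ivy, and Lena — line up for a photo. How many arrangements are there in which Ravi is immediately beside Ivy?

10080

Glue Ravi and Ivy into one block (2 internal orders), leaving 7 units to arrange in a row.
So the count is 2·(7)! = 10080.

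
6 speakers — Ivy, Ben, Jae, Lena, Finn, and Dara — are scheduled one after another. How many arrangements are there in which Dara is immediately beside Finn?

Treat {Dara, Finn} as a single unit. There are 5 units to order, and the pair itself can be ordered 2 ways.
That gives 2 × 5! = 2 × 120 = 240.

240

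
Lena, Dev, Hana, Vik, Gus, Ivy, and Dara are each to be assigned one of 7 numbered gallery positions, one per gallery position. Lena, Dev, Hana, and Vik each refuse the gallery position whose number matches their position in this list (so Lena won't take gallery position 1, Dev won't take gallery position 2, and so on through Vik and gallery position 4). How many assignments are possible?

2790

Let Aᵢ (for 1 ≤ i ≤ 4) be the placements that put person i in their forbidden gallery position. Any j of these fix j positions, leaving (7−j)! ways to fill the rest, and there are C(4,j) ways to pick which j.
By inclusion–exclusion, the number of valid placements is Σ_{j=0}^{4} (−1)^j C(4,j)·(7−j)!.
Computing: 5040 − 2880 + 720 − 96 + 6 = 2790.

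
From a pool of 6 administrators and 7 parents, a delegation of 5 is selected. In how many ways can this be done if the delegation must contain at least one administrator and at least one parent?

1260

Total 5-person selections from all 13: C(13,5) = 1287.
Selections missing a whole group: no administrators → C(7,5) = 21; no parents → C(6,5) = 6.
Both groups omitted at once is impossible, so 1287 − 27 = 1260.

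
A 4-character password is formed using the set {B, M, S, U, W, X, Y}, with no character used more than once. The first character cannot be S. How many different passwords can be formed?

720

The first character has 7−1 = 6 choices (anything except S).
The remaining 3 characters are filled from the other 6 symbols without repetition: 6 × 5 × 4 = 120.
Total: 6 × 120 = 720.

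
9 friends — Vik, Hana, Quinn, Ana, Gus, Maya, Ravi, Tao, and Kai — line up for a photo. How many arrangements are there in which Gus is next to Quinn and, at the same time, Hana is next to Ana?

Treat {Gus,Quinn} as one block (2 orders) and {Hana,Ana} as another (2 orders).
That leaves 7 units to arrange: 2 × 2 × 7! = 4 × 5040 = 20160.

20160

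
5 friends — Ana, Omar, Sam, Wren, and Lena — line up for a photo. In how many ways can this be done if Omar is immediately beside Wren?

Glue Omar and Wren into one block (2 internal orders), leaving 4 units to arrange in a row.
So the count is 2·(4)! = 48.

48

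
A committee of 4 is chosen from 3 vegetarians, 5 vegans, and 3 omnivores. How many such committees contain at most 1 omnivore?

238

Split by how many omnivores are chosen (0 through 1).
Sum: C(3,0)·C(8,4) + C(3,1)·C(8,3) = 70 + 168 = 238.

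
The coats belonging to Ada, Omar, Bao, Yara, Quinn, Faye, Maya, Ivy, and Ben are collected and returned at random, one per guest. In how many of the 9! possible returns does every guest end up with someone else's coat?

133496

Count assignments avoiding every fixed point. For any j of the 9 guests fixed to their own coat, the other 9−j can be arranged in (9−j)! ways.
By inclusion–exclusion this is Σ_{j=0}^{9} (−1)^j C(9,j)·(9−j)!.
Computing: 362880 − 362880 + 181440 − 60480 + 15120 − 3024 + 504 − 72 + 9 − 1 = 133496.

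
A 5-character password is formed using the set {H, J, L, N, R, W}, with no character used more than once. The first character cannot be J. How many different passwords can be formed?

600

The first character has 6−1 = 5 choices (anything except J).
The remaining 4 characters are filled from the other 5 symbols without repetition: 5 × 4 × 3 × 2 = 120.
Total: 5 × 120 = 600.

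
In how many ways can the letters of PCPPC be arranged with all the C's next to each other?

4

Treat the 2 copies of C as a single block. The multiset to arrange is then {CC, P, P, P}, 4 items in all.
That gives (4)!/(3!) = 4 arrangements.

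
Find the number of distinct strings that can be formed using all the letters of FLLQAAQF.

2520

Letter multiplicities in FLLQAAQF: A×2, F×2, L×2, Q×2.
So there are 8! / (2!·2!·2!·2!) = 2520 distinguishable arrangements.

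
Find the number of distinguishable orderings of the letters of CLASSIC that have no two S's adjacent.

900

There are 7!/(2!·2!) = 1260 arrangements of CLASSIC in total.
If the two S's are adjacent, glue them into one block, leaving 6 items to arrange: (6)!/(2!) = 360 ways.
Subtracting, 1260 − 360 = 900 arrangements keep the S's apart.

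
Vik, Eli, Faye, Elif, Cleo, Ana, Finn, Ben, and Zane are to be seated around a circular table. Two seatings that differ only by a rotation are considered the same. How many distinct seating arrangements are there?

Around a circle, 9 distinct people have 9!/9 = (8)! = 40320 rotationally distinct seatings.

40320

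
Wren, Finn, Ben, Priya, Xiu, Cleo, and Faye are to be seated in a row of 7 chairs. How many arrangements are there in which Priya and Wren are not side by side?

There are 7! = 5040 arrangements in all. If Priya and Wren are adjacent, merging them into one block gives 2·(6)! = 1440 arrangements.
So 5040 − 1440 = 3600 arrangements keep them apart.

3600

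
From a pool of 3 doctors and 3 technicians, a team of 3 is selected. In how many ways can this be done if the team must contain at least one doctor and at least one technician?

With no constraint there are C(6,3) = 20 possible selections.
Selections missing a whole group: no doctors → C(3,3) = 1; no technicians → C(3,3) = 1.
Both groups omitted at once is impossible, so 20 − 2 = 18.

18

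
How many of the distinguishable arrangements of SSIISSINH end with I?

840

With the last slot taken by I, it remains to arrange the other 8 letters (SSISSINH).
Those 8 letters have I appearing twice and S appearing 4 times, giving (8)!/(4!·2!) = 840.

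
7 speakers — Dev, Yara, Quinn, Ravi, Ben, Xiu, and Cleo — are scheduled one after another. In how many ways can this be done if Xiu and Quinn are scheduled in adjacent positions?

Glue Xiu and Quinn into one block (2 internal orders), leaving 6 units to arrange in a row.
So the count is 2·(6)! = 1440.

1440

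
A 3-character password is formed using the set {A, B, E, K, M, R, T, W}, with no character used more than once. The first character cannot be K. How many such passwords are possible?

The first character has 8−1 = 7 choices (anything except K).
The remaining 2 characters are filled from the other 7 symbols without repetition: 7 × 6 = 42.
Total: 7 × 42 = 294.

294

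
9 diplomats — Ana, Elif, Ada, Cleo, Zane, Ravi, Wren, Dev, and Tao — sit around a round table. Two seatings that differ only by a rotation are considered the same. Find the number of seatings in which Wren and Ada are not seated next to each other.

Without the restriction there are (8)! = 40320 seatings.
Those with Wren next to Ada: fuse the pair into one unit and seat 8 units around a circle — 2·(7)! = 10080.
Subtracting, 40320 − 10080 = 30240.

30240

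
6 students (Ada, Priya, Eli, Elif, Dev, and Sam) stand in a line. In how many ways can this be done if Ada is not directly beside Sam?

There are 6! = 720 arrangements in all. If Ada and Sam are adjacent, merging them into one block gives 2·(5)! = 240 arrangements.
So 720 − 240 = 480 arrangements keep them apart.

480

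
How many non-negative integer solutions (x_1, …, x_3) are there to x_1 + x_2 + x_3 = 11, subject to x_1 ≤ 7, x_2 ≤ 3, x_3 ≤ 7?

22

By stars and bars, unrestricted non-negative solutions to x_1+…+x_3 = 11 number C(11+2,2) = 78.
Subtract solutions that violate a single cap (substitute x_i' = x_i − (cap_i+1)): x_1 ≥ 8 gives C(5,2) = 10; x_2 ≥ 4 gives C(9,2) = 36; x_3 ≥ 8 gives C(5,2) = 10. Together 56.
No two caps can be exceeded simultaneously, so the pair terms are all 0.
By inclusion–exclusion the count is 78 − 56 + 0 = 22.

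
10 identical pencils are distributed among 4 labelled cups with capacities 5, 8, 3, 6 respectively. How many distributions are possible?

144

Without the upper bounds there are C(13,3) = 286 ways to split 10 among 4 cups.
Subtract solutions that violate a single cap (substitute x_i' = x_i − (cap_i+1)): x_1 ≥ 6 gives C(7,3) = 35; x_2 ≥ 9 gives C(4,3) = 4; x_3 ≥ 4 gives C(9,3) = 84; x_4 ≥ 7 gives C(6,3) = 20. Together 143.
Add back pairs where two caps are both exceeded: 0 + 1 + 0 + 0 + 0 + 0 = 1.
By inclusion–exclusion the count is 286 − 143 + 1 = 144.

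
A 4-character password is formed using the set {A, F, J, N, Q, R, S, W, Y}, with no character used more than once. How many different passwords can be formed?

This is a permutation of 4 out of 9: P(9,4) = 9!/5!.
That product is 9 × 8 × 7 × 6 = 3024.

3024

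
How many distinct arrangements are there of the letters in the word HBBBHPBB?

168

Letter multiplicities in HBBBHPBB: B×5, H×2, P×1.
So there are 8! / (5!·2!) = 168 distinguishable arrangements.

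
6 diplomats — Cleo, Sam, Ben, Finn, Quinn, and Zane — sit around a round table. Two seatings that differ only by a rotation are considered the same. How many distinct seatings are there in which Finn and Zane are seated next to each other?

Treat {Finn, Zane} as one unit (2 internal orders) and seat the resulting 5 units around the table: (4)! circular arrangements.
So 2 × (4)! = 2 × 24 = 48.

48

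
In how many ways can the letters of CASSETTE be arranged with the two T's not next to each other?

3780

There are 8!/(2!·2!·2!) = 5040 arrangements of CASSETTE in total.
Arrangements with the T's together: treat TT as one letter, giving (7)!/(2!·2!) = 1260.
Hence 5040 − 1260 = 3780.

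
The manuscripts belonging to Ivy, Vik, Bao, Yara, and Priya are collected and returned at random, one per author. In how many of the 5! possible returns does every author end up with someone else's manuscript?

Let Aᵢ be the assignments in which author i gets their own manuscript. We want the size of the complement of A₁∪…∪A_5.
By inclusion–exclusion this is Σ_{j=0}^{5} (−1)^j C(5,j)·(5−j)!.
Computing: 120 − 120 + 60 − 20 + 5 − 1 = 44.

44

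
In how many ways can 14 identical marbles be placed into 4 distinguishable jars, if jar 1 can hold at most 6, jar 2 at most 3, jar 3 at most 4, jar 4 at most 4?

20

Ignoring the caps, the number of non-negative solutions to x_1+…+x_4 = 14 is C(17,3) = 680.
Subtract solutions that violate a single cap (substitute x_i' = x_i − (cap_i+1)): x_1 ≥ 7 gives C(10,3) = 120; x_2 ≥ 4 gives C(13,3) = 286; x_3 ≥ 5 gives C(12,3) = 220; x_4 ≥ 5 gives C(12,3) = 220. Together 846.
Add back pairs where two caps are both exceeded: 20 + 10 + 10 + 56 + 56 + 35 = 187.
Subtract triples: 0 + 0 + 0 + 1 = 1.
By inclusion–exclusion the count is 680 − 846 + 187 − 1 = 20.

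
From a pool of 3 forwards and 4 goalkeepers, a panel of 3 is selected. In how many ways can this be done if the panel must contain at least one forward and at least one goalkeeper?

30

Unrestricted: C(7,3) = 35 ways to pick any 3 of the 7.
Selections missing a whole group: no forwards → C(4,3) = 4; no goalkeepers → C(3,3) = 1.
Both groups omitted at once is impossible, so 35 − 5 = 30.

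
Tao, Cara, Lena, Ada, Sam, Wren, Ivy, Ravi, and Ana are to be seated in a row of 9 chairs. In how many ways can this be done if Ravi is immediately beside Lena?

80640

Treat {Ravi, Lena} as a single unit. There are 8 units to order, and the pair itself can be ordered 2 ways.
That gives 2 × 8! = 2 × 40320 = 80640.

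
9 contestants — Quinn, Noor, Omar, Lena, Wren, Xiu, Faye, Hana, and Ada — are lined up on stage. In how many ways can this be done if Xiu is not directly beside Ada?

Of the 9! = 362880 arrangements, those with Xiu and Ada adjacent number 2 × 8! = 80640 (treat the pair as a block with 2 internal orders).
So 362880 − 80640 = 282240 arrangements keep them apart.

282240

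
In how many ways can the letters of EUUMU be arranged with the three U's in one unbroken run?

Treat the 3 copies of U as a single block. The multiset to arrange is then {UUU, E, M}, 3 items in all.
All 3 items are distinct, so there are (3)! = 6 arrangements.

6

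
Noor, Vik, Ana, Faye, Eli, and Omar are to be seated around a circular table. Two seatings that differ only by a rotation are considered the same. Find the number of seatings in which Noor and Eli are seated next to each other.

48

Treat {Noor, Eli} as one unit (2 internal orders) and seat the resulting 5 units around the table: (4)! circular arrangements.
So 2 × (4)! = 2 × 24 = 48.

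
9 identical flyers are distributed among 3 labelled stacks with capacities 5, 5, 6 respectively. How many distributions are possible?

Without the upper bounds there are C(11,2) = 55 ways to split 9 among 3 stacks.
Subtract solutions that violate a single cap (substitute x_i' = x_i − (cap_i+1)): x_1 ≥ 6 gives C(5,2) = 10; x_2 ≥ 6 gives C(5,2) = 10; x_3 ≥ 7 gives C(4,2) = 6. Together 26.
No two caps can be exceeded simultaneously, so the pair terms are all 0.
By inclusion–exclusion the count is 55 − 26 + 0 = 29.

29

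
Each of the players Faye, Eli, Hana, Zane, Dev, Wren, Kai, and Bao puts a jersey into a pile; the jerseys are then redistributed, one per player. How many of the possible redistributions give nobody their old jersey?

14833

Count assignments avoiding every fixed point. For any j of the 8 players fixed to their old jersey, the other 8−j can be arranged in (8−j)! ways.
By inclusion–exclusion this is Σ_{j=0}^{8} (−1)^j C(8,j)·(8−j)!.
Computing: 40320 − 40320 + 20160 − 6720 + 1680 − 336 + 56 − 8 + 1 = 14833.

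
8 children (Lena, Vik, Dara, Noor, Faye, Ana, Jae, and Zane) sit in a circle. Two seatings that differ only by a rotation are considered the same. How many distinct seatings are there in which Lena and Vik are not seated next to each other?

Without the restriction there are (7)! = 5040 seatings.
Those with Lena next to Vik: fuse the pair into one unit and seat 7 units around a circle — 2·(6)! = 1440.
Subtracting, 5040 − 1440 = 3600.

3600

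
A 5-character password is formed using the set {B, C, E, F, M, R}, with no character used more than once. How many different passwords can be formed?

720

With no repetition, fill the 5 characters in order: 6 choices, then 5, down to 2.
That product is 6 × 5 × 4 × 3 × 2 = 720.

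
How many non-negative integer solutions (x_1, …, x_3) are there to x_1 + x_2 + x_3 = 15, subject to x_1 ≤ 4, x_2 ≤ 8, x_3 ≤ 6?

10

Without the upper bounds there are C(17,2) = 136 ways to split 15 among 3 variables.
Subtract solutions that violate a single cap (substitute x_i' = x_i − (cap_i+1)): x_1 ≥ 5 gives C(12,2) = 66; x_2 ≥ 9 gives C(8,2) = 28; x_3 ≥ 7 gives C(10,2) = 45. Together 139.
Add back pairs where two caps are both exceeded: 3 + 10 + 0 = 13.
By inclusion–exclusion the count is 136 − 139 + 13 = 10.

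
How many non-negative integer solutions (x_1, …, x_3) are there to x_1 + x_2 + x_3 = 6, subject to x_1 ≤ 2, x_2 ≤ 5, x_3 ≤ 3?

11

Without the upper bounds there are C(8,2) = 28 ways to split 6 among 3 variables.
Subtract solutions that violate a single cap (substitute x_i' = x_i − (cap_i+1)): x_1 ≥ 3 gives C(5,2) = 10; x_2 ≥ 6 gives C(2,2) = 1; x_3 ≥ 4 gives C(4,2) = 6. Together 17.
No two caps can be exceeded simultaneously, so the pair terms are all 0.
By inclusion–exclusion the count is 28 − 17 + 0 = 11.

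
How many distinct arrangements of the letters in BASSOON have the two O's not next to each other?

900

Total arrangements of BASSOON: 7!/(2!·2!) = 1260.
If the two O's are adjacent, glue them into one block, leaving 6 items to arrange: (6)!/(2!) = 360 ways.
Hence 1260 − 360 = 900.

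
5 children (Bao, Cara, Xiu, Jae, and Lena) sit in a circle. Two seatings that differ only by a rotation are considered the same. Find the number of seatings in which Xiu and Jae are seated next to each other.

Glue Xiu and Jae into a block (2 internal orders). Seating 4 units around a circle gives (3)! arrangements.
So 2 × (3)! = 2 × 6 = 12.

12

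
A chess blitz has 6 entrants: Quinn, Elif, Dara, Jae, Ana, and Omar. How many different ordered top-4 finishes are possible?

360

This is an ordered selection of 4 from 6: P(6,4).
That gives 6 × 5 × 4 × 3 = 360.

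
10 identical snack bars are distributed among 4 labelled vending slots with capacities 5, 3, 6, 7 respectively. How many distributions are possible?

Without the upper bounds there are C(13,3) = 286 ways to split 10 among 4 vending slots.
Subtract solutions that violate a single cap (substitute x_i' = x_i − (cap_i+1)): x_1 ≥ 6 gives C(7,3) = 35; x_2 ≥ 4 gives C(9,3) = 84; x_3 ≥ 7 gives C(6,3) = 20; x_4 ≥ 8 gives C(5,3) = 10. Together 149.
Add back pairs where two caps are both exceeded: 1 + 0 + 0 + 0 + 0 + 0 = 1.
By inclusion–exclusion the count is 286 − 149 + 1 = 138.

138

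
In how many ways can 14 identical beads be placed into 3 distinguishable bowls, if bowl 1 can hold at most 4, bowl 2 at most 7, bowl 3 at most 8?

20

Without the upper bounds there are C(16,2) = 120 ways to split 14 among 3 bowls.
Subtract solutions that violate a single cap (substitute x_i' = x_i − (cap_i+1)): x_1 ≥ 5 gives C(11,2) = 55; x_2 ≥ 8 gives C(8,2) = 28; x_3 ≥ 9 gives C(7,2) = 21. Together 104.
Add back pairs where two caps are both exceeded: 3 + 1 + 0 = 4.
By inclusion–exclusion the count is 120 − 104 + 4 = 20.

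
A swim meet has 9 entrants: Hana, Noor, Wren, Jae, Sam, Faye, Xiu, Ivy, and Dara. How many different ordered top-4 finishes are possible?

This is an ordered selection of 4 from 9: P(9,4).
That gives 9 × 8 × 7 × 6 = 3024.

3024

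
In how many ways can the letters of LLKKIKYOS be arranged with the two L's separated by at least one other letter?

There are 9!/(3!·2!) = 30240 arrangements of LLKKIKYOS in total.
Arrangements with the L's together: treat LL as one letter, giving (8)!/(3!) = 6720.
Subtracting, 30240 − 6720 = 23520 arrangements keep the L's apart.

23520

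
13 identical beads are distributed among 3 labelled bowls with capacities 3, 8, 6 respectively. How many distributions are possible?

Without the upper bounds there are C(15,2) = 105 ways to split 13 among 3 bowls.
Subtract solutions that violate a single cap (substitute x_i' = x_i − (cap_i+1)): x_1 ≥ 4 gives C(11,2) = 55; x_2 ≥ 9 gives C(6,2) = 15; x_3 ≥ 7 gives C(8,2) = 28. Together 98.
Add back pairs where two caps are both exceeded: 1 + 6 + 0 = 7.
By inclusion–exclusion the count is 105 − 98 + 7 = 14.

14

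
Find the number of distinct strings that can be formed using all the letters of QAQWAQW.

210

QAQWAQW has 7 letters with A appearing twice, Q appearing 3 times, and W appearing twice.
The number of distinct arrangements is 7!/(3!·2!·2!) = 5040/24 = 210.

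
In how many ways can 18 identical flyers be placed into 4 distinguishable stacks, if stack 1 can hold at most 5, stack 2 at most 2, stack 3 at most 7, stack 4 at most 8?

31

Ignoring the caps, the number of non-negative solutions to x_1+…+x_4 = 18 is C(21,3) = 1330.
Subtract solutions that violate a single cap (substitute x_i' = x_i − (cap_i+1)): x_1 ≥ 6 gives C(15,3) = 455; x_2 ≥ 3 gives C(18,3) = 816; x_3 ≥ 8 gives C(13,3) = 286; x_4 ≥ 9 gives C(12,3) = 220. Together 1777.
Add back pairs where two caps are both exceeded: 220 + 35 + 20 + 120 + 84 + 4 = 483.
Subtract triples: 4 + 1 + 0 + 0 = 5.
By inclusion–exclusion the count is 1330 − 1777 + 483 − 5 = 31.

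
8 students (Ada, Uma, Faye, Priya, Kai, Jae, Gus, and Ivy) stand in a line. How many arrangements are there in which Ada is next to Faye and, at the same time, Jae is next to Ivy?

2880

Treat {Ada,Faye} as one block (2 orders) and {Jae,Ivy} as another (2 orders).
That leaves 6 units to arrange: 2 × 2 × 6! = 4 × 720 = 2880.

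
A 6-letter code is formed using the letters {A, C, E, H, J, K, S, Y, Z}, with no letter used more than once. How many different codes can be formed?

Choose and order 6 of the 9 symbols: the first letter has 9 options, the next 8, and so on down to 4.
That product is 9 × 8 × 7 × 6 × 5 × 4 = 60480.

60480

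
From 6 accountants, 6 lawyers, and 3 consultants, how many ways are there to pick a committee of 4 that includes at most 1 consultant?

1155

Split by how many consultants are chosen (0 through 1).
Sum: C(3,0)·C(12,4) + C(3,1)·C(12,3) = 495 + 660 = 1155.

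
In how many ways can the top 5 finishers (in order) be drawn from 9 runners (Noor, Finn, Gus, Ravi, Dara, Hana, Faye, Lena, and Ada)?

There are 9 choices for 1st place, 8 for 2nd, and so on down to 5 for position 5.
That gives 9 × 8 × 7 × 6 × 5 = 15120.

15120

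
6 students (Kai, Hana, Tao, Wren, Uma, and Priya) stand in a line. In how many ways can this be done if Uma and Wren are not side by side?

Of the 6! = 720 arrangements, those with Uma and Wren adjacent number 2 × 5! = 240 (treat the pair as a block with 2 internal orders).
Complementary counting: 720 − 240 = 480.

480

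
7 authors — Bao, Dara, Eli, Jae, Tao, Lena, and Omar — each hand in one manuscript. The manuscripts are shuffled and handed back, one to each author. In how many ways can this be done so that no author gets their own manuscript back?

This is the derangement count D_7: permutations of 7 items with no fixed point.
By inclusion–exclusion this is Σ_{j=0}^{7} (−1)^j C(7,j)·(7−j)!.
Computing: 5040 − 5040 + 2520 − 840 + 210 − 42 + 7 − 1 = 1854.

1854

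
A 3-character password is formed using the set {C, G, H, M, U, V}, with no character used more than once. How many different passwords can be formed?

120

This is a permutation of 3 out of 6: P(6,3) = 6!/3!.
6 × 5 × 4 = 120.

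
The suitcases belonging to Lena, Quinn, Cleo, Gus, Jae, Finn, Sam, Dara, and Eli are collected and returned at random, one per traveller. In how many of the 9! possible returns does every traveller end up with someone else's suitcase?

Count assignments avoiding every fixed point. For any j of the 9 travellers fixed to their own suitcase, the other 9−j can be arranged in (9−j)! ways.
By inclusion–exclusion this is Σ_{j=0}^{9} (−1)^j C(9,j)·(9−j)!.
Computing: 362880 − 362880 + 181440 − 60480 + 15120 − 3024 + 504 − 72 + 9 − 1 = 133496.

133496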